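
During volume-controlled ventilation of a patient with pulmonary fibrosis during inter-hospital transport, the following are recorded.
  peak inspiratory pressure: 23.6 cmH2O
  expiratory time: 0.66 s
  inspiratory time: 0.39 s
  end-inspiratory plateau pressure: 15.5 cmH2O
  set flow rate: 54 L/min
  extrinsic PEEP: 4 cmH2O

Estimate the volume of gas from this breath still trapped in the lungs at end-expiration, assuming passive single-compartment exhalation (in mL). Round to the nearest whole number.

Flow: 54 L/min ÷ 60 = 0.9 L/s.
Vt = flow × Ti = 0.9 L/s × 0.39 s × 1000 mL/L = 351.0 mL.
R = (PIP − Pplat)/V̇ = (23.6 − 15.5) / 0.9 = 8.1/0.9 = 9.0 cmH2O·s/L.
C = Vt/(Pplat − PEEP) = 351.0 / (15.5 − 4) = 351.0/11.5 = 30.522 mL/cmH2O.
τ = R × C = 9.0 × 0.03052 L/cmH2O = 0.2747 s.
Fraction remaining = e^(−Te/τ) = e^(−0.66/0.2747) = 0.09048.
Trapped volume = 351.0 × 0.09048 = 31.758 mL.

32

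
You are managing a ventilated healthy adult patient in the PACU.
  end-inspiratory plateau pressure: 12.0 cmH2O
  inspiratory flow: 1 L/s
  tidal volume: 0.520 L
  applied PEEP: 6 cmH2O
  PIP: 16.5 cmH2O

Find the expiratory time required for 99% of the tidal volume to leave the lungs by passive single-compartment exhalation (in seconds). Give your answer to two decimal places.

R = (PIP − Pplat)/V̇ = (16.5 − 12.0) / 1 = 4.5/1 = 4.5 cmH2O·s/L.
C = Vt/(Pplat − PEEP) = 520.0 / (12.0 − 6) = 520.0/6.0 = 86.667 mL/cmH2O.
τ = R × C = 4.5 × 0.08667 L/cmH2O = 0.39 s.
t = −τ·ln(1 − 0.99) = −0.39·ln(0.01) = 1.796 s.

1.80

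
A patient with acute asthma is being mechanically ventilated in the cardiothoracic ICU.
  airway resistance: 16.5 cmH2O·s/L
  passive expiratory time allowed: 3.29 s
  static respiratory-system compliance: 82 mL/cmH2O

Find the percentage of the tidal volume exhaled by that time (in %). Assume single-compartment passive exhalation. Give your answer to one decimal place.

91.2

τ = R × C = 16.5 × 82 mL/cmH2O = 16.5 × 0.082 L/cmH2O = 1.353 s.
Passive exhalation: V(t)/V₀ = e^(−t/τ) = e^(−3.29/1.353) = 0.08789.
Fraction exhaled = 1 − 0.08789 = 0.9121 → 91.21%.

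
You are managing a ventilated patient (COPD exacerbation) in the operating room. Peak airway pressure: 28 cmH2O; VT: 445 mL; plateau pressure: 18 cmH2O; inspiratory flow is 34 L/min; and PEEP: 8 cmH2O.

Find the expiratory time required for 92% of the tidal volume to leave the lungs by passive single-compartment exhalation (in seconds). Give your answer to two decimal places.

1.98

Flow: 34 L/min ÷ 60 = 0.5667 L/s.
R = (PIP − Pplat)/V̇ = (28 − 18) / 0.5667 = 10.0/0.5667 = 17.646 cmH2O·s/L.
C = Vt/(Pplat − PEEP) = 445.0 / (18 − 8) = 445.0/10.0 = 44.5 mL/cmH2O.
τ = R × C = 17.646 × 0.0445 L/cmH2O = 0.7852 s.
t = −τ·ln(1 − 0.92) = −0.7852·ln(0.08) = 1.983 s.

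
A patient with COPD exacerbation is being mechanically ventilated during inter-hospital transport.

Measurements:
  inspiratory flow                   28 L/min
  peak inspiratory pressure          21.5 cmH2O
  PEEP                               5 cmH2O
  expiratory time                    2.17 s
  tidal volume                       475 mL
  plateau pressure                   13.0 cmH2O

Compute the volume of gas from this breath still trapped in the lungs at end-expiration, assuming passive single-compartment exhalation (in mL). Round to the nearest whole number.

64

Flow: 28 L/min ÷ 60 = 0.4667 L/s.
R = (PIP − Pplat)/V̇ = (21.5 − 13.0) / 0.4667 = 8.5/0.4667 = 18.213 cmH2O·s/L.
C = Vt/(Pplat − PEEP) = 475.0 / (13.0 − 5) = 475.0/8.0 = 59.375 mL/cmH2O.
τ = R × C = 18.213 × 0.05938 L/cmH2O = 1.081 s.
Fraction remaining = e^(−Te/τ) = e^(−2.17/1.081) = 0.1343.
Trapped volume = 475.0 × 0.1343 = 63.793 mL.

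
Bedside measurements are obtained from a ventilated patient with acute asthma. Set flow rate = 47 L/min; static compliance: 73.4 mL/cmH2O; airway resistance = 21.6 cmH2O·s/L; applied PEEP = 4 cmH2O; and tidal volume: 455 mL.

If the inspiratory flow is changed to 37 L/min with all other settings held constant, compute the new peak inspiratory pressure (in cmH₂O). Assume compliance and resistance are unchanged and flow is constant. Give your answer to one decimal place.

Flow: 47 L/min ÷ 60 = 0.7833 L/s.
New flow: 37 L/min ÷ 60 = 0.6167 L/s.
PIP = Vt/C + R·V̇ + PEEP (constant-flow equation of motion).
Only the resistive term changes: ΔPIP = R × ΔV̇ = 21.6 × (0.6167 − 0.7833) = 21.6 × -0.1666 = -3.599 cmH2O.
Original PIP = 455/73.4 + 21.6×0.7833 + 4 = 27.118 cmH2O; new PIP = 27.118 + (-3.599) = 23.519 cmH2O.

23.5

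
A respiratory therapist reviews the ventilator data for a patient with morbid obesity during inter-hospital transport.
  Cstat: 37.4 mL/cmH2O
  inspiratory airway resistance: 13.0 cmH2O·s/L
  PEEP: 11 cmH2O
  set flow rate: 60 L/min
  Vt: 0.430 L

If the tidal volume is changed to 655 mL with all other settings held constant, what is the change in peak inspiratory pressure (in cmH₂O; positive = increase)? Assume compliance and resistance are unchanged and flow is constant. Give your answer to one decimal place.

PIP = Vt/C + R·V̇ + PEEP (constant-flow equation of motion).
Only the elastic term changes: ΔPIP = ΔVt / C = (655 − 430) / 37.4 = 6.016 cmH2O.

6.0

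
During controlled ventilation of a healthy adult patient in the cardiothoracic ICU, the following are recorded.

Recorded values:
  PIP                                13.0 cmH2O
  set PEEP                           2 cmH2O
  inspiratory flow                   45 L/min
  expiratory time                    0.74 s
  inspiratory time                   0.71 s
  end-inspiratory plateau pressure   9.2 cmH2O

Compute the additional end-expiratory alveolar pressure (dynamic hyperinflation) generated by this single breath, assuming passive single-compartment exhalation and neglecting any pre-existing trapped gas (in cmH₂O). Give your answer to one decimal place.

Flow: 45 L/min ÷ 60 = 0.75 L/s.
Vt = flow × Ti = 0.75 L/s × 0.71 s × 1000 mL/L = 532.5 mL.
R = (PIP − Pplat)/V̇ = (13.0 − 9.2) / 0.75 = 3.8/0.75 = 5.067 cmH2O·s/L.
C = Vt/(Pplat − PEEP) = 532.5 / (9.2 − 2) = 532.5/7.2 = 73.958 mL/cmH2O.
τ = R × C = 5.067 × 0.07396 L/cmH2O = 0.3748 s.
Fraction remaining = e^(−Te/τ) = e^(−0.74/0.3748) = 0.1388; trapped volume = 532.5 × 0.1388 = 73.911 mL.
Additional alveolar pressure from trapping ≈ V_trapped / C = 73.911 / 73.958 = 0.9994 cmH2O.

1.0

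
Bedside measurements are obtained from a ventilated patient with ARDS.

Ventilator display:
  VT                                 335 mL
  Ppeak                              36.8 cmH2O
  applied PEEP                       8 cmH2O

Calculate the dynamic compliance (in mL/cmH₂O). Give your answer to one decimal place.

11.6

Dynamic compliance = Vt / (PIP − PEEP) = 335 / (36.8 − 8) = 335 / 28.8 = 11.632 mL/cmH2O.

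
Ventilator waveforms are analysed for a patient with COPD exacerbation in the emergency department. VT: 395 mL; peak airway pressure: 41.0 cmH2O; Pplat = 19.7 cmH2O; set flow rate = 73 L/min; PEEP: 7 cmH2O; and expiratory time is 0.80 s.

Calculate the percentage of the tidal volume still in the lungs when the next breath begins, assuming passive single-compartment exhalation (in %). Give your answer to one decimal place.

23.0

Flow: 73 L/min ÷ 60 = 1.2167 L/s.
R = (PIP − Pplat)/V̇ = (41.0 − 19.7) / 1.2167 = 21.3/1.2167 = 17.506 cmH2O·s/L.
C = Vt/(Pplat − PEEP) = 395.0 / (19.7 − 7) = 395.0/12.7 = 31.102 mL/cmH2O.
τ = R × C = 17.506 × 0.0311 L/cmH2O = 0.5444 s.
Fraction remaining at end-expiration = e^(−Te/τ) = e^(−0.80/0.5444) = 0.23 → 23.0%.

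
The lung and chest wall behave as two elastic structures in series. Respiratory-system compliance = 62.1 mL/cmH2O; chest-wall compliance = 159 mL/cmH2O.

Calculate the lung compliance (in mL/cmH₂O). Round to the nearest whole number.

102

1/CL = 1/Crs − 1/Ccw.
1/CL = 1/62.1 − 1/159 = 0.009814.
CL = 101.9 mL/cmH2O.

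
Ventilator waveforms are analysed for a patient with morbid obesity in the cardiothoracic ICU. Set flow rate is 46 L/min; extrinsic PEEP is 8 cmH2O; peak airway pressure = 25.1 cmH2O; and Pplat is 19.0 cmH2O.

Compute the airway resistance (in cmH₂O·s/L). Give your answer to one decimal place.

8.0

Flow: 46 L/min ÷ 60 = 0.7667 L/s.
Raw = (PIP − Pplat) / flow = (25.1 − 19.0) / 0.7667 = 6.1 / 0.7667 = 7.956 cmH2O·s/L.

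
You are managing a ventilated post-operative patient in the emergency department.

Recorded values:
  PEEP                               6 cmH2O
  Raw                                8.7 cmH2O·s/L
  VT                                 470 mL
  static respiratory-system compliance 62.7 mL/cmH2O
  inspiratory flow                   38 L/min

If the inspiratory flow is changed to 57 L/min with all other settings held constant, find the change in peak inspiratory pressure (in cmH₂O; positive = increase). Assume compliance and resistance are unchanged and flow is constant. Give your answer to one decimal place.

2.8

Flow: 38 L/min ÷ 60 = 0.6333 L/s.
New flow: 57 L/min ÷ 60 = 0.95 L/s.
PIP = Vt/C + R·V̇ + PEEP (constant-flow equation of motion).
Only the resistive term changes: ΔPIP = R × ΔV̇ = 8.7 × (0.95 − 0.6333) = 8.7 × 0.3167 = 2.755 cmH2O.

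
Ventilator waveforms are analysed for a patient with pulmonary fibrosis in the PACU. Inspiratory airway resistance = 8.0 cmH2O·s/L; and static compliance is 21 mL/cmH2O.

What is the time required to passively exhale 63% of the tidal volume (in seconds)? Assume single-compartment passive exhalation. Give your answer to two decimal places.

0.17

τ = R × C = 8.0 × 21 mL/cmH2O = 8.0 × 0.021 L/cmH2O = 0.168 s.
Exhaled fraction f = 1 − e^(−t/τ) → t = −τ·ln(1 − f) = −0.168·ln(0.37) = 0.167 s.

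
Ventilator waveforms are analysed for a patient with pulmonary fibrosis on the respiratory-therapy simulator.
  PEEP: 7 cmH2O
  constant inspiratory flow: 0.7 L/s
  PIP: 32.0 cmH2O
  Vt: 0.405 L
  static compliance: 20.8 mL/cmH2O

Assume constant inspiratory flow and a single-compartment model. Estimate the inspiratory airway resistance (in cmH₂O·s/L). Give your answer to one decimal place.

Equation of motion (constant flow): PIP = Vt/C + R·V̇ + PEEP.
R·V̇ = PIP − Vt/C − PEEP = 32.0 − 405/20.8 − 7 = 32.0 − 19.471 − 7 = 5.529 cmH2O.
R = 5.529 / 0.7 = 7.899 cmH2O·s/L.

7.9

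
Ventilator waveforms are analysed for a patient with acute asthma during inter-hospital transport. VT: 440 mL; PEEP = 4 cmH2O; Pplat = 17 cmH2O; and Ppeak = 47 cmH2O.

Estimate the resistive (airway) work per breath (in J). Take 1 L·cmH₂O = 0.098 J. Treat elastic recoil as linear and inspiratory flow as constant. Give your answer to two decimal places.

1.29

With constant inspiratory flow the resistive pressure is constant at PIP − Pplat = 47 − 17 = 30.0 cmH2O, so resistive work = 30.0 × 0.440 = 13.2 L·cmH2O.
× 0.098 J/(L·cmH2O) → 1.294 J.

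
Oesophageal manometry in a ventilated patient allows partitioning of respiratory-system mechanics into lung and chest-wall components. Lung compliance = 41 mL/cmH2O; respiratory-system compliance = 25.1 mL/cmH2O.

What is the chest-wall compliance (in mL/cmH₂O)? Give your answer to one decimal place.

1/Ccw = 1/Crs − 1/CL.
1/Ccw = 1/25.1 − 1/41 = 0.01545.
Ccw = 64.725 mL/cmH2O.

64.7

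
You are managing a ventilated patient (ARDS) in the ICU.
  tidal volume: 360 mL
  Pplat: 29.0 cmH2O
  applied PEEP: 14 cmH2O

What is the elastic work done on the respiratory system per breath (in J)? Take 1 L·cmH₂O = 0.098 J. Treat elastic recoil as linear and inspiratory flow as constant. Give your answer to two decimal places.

0.26

Elastic work ≈ ½ × (Pplat − PEEP) × Vt = 0.5 × (29.0 − 14) × 0.360 L = 0.5 × 15.0 × 0.360 = 2.7 L·cmH2O.
× 0.098 J/(L·cmH2O) → 0.2646 J.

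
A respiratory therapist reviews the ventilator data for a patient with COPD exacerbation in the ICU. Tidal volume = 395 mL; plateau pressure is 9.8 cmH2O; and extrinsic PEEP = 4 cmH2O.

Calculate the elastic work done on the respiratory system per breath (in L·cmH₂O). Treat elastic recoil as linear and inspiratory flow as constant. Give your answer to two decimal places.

1.15

Elastic work ≈ ½ × (Pplat − PEEP) × Vt = 0.5 × (9.8 − 4) × 0.395 L = 0.5 × 5.8 × 0.395 = 1.146 L·cmH2O.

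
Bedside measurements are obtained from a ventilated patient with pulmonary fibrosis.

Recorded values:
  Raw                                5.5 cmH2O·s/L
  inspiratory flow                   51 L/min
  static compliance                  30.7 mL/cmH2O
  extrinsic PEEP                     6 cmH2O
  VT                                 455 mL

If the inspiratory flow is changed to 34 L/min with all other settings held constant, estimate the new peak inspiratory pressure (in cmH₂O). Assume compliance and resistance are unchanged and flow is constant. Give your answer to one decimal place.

Flow: 51 L/min ÷ 60 = 0.85 L/s.
New flow: 34 L/min ÷ 60 = 0.5667 L/s.
PIP = Vt/C + R·V̇ + PEEP (constant-flow equation of motion).
Only the resistive term changes: ΔPIP = R × ΔV̇ = 5.5 × (0.5667 − 0.85) = 5.5 × -0.2833 = -1.558 cmH2O.
Original PIP = 455/30.7 + 5.5×0.85 + 6 = 25.496 cmH2O; new PIP = 25.496 + (-1.558) = 23.938 cmH2O.

23.9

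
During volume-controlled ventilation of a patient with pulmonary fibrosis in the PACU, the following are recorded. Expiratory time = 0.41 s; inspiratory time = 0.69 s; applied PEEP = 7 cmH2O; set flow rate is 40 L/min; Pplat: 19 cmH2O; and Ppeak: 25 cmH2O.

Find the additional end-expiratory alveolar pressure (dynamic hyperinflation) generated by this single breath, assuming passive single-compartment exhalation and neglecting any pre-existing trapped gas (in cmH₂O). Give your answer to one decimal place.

Flow: 40 L/min ÷ 60 = 0.6667 L/s.
Vt = flow × Ti = 0.6667 L/s × 0.69 s × 1000 mL/L = 460.02 mL.
R = (PIP − Pplat)/V̇ = (25 − 19) / 0.6667 = 6.0/0.6667 = 9.0 cmH2O·s/L.
C = Vt/(Pplat − PEEP) = 460.02 / (19 − 7) = 460.02/12.0 = 38.335 mL/cmH2O.
τ = R × C = 9.0 × 0.03834 L/cmH2O = 0.3451 s.
Fraction remaining = e^(−Te/τ) = e^(−0.41/0.3451) = 0.3048; trapped volume = 460.02 × 0.3048 = 140.21 mL.
Additional alveolar pressure from trapping ≈ V_trapped / C = 140.21 / 38.335 = 3.657 cmH2O.

3.7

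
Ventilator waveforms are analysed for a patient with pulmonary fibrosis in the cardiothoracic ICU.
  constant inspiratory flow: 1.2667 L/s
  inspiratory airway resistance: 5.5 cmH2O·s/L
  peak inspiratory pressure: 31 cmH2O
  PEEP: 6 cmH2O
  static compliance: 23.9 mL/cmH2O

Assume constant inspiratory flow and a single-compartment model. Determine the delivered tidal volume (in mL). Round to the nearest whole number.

Equation of motion (constant flow): PIP = Vt/C + R·V̇ + PEEP.
Vt/C = PIP − R·V̇ − PEEP = 31 − 6.967 − 6 = 18.033 cmH2O.
Vt = C × 18.033 = 23.9 × 18.033 = 430.99 mL.

431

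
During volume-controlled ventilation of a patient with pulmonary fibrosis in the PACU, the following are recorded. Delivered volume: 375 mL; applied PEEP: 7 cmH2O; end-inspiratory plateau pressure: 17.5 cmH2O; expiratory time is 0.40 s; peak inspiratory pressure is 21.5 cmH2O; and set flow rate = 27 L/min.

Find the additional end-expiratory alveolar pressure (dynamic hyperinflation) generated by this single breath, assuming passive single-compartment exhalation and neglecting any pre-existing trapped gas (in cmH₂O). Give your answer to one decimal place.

Flow: 27 L/min ÷ 60 = 0.45 L/s.
R = (PIP − Pplat)/V̇ = (21.5 − 17.5) / 0.45 = 4.0/0.45 = 8.889 cmH2O·s/L.
C = Vt/(Pplat − PEEP) = 375.0 / (17.5 − 7) = 375.0/10.5 = 35.714 mL/cmH2O.
τ = R × C = 8.889 × 0.03571 L/cmH2O = 0.3174 s.
Fraction remaining = e^(−Te/τ) = e^(−0.40/0.3174) = 0.2836; trapped volume = 375.0 × 0.2836 = 106.35 mL.
Additional alveolar pressure from trapping ≈ V_trapped / C = 106.35 / 35.714 = 2.978 cmH2O.

3.0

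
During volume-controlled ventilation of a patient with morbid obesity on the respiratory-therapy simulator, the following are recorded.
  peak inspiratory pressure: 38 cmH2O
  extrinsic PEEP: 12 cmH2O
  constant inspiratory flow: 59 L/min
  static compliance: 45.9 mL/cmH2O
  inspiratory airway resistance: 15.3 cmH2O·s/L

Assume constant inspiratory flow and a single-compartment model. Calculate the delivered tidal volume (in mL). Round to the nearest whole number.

503

Flow: 59 L/min ÷ 60 = 0.9833 L/s.
Equation of motion (constant flow): PIP = Vt/C + R·V̇ + PEEP.
Vt/C = PIP − R·V̇ − PEEP = 38 − 15.044 − 12 = 10.956 cmH2O.
Vt = C × 10.956 = 45.9 × 10.956 = 502.88 mL.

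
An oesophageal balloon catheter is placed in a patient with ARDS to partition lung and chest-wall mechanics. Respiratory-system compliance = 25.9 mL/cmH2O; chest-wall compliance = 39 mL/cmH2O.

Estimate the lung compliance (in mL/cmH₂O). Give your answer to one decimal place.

77.1

1/CL = 1/Crs − 1/Ccw.
1/CL = 1/25.9 − 1/39 = 0.01297.
CL = 77.101 mL/cmH2O.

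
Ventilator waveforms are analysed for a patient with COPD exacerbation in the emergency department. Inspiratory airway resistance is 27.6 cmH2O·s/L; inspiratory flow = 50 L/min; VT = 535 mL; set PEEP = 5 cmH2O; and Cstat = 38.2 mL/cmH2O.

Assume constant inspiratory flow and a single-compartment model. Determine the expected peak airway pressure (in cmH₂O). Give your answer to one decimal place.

42.0

Flow: 50 L/min ÷ 60 = 0.8333 L/s.
Equation of motion (constant flow): PIP = Vt/C + R·V̇ + PEEP.
PIP = 535/38.2 + 27.6×0.8333 + 5 = 14.005 + 22.999 + 5 = 42.004 cmH2O.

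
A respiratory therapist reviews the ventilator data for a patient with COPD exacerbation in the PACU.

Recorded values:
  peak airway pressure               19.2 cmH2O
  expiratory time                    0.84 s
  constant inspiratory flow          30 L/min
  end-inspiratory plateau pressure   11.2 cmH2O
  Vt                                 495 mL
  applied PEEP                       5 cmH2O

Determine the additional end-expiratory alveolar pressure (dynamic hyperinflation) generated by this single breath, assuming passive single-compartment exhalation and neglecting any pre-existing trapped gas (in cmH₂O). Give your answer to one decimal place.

3.2

Flow: 30 L/min ÷ 60 = 0.5 L/s.
R = (PIP − Pplat)/V̇ = (19.2 − 11.2) / 0.5 = 8.0/0.5 = 16.0 cmH2O·s/L.
C = Vt/(Pplat − PEEP) = 495.0 / (11.2 − 5) = 495.0/6.2 = 79.839 mL/cmH2O.
τ = R × C = 16.0 × 0.07984 L/cmH2O = 1.277 s.
Fraction remaining = e^(−Te/τ) = e^(−0.84/1.277) = 0.518; trapped volume = 495.0 × 0.518 = 256.41 mL.
Additional alveolar pressure from trapping ≈ V_trapped / C = 256.41 / 79.839 = 3.212 cmH2O.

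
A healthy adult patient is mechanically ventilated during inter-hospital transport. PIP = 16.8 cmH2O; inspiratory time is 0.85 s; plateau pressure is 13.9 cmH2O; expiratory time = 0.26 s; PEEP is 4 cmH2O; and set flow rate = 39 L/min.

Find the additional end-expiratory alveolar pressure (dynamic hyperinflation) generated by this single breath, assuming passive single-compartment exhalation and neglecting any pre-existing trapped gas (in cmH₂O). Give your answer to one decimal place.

Flow: 39 L/min ÷ 60 = 0.65 L/s.
Vt = flow × Ti = 0.65 L/s × 0.85 s × 1000 mL/L = 552.5 mL.
R = (PIP − Pplat)/V̇ = (16.8 − 13.9) / 0.65 = 2.9/0.65 = 4.462 cmH2O·s/L.
C = Vt/(Pplat − PEEP) = 552.5 / (13.9 − 4) = 552.5/9.9 = 55.808 mL/cmH2O.
τ = R × C = 4.462 × 0.05581 L/cmH2O = 0.249 s.
Fraction remaining = e^(−Te/τ) = e^(−0.26/0.249) = 0.352; trapped volume = 552.5 × 0.352 = 194.48 mL.
Additional alveolar pressure from trapping ≈ V_trapped / C = 194.48 / 55.808 = 3.485 cmH2O.

3.5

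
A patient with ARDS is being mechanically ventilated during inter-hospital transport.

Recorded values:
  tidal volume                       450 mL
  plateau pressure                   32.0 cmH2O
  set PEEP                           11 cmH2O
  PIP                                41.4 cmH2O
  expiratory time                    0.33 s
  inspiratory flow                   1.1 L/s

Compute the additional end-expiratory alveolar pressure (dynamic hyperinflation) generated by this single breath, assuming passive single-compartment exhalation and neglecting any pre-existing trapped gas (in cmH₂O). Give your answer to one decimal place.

3.5

R = (PIP − Pplat)/V̇ = (41.4 − 32.0) / 1.1 = 9.4/1.1 = 8.545 cmH2O·s/L.
C = Vt/(Pplat − PEEP) = 450.0 / (32.0 − 11) = 450.0/21.0 = 21.429 mL/cmH2O.
τ = R × C = 8.545 × 0.02143 L/cmH2O = 0.1831 s.
Fraction remaining = e^(−Te/τ) = e^(−0.33/0.1831) = 0.1649; trapped volume = 450.0 × 0.1649 = 74.205 mL.
Additional alveolar pressure from trapping ≈ V_trapped / C = 74.205 / 21.429 = 3.463 cmH2O.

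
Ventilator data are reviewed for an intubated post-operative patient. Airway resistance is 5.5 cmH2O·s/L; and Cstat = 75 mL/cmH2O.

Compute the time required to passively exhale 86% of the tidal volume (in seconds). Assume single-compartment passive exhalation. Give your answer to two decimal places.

0.81

τ = R × C = 5.5 × 75 mL/cmH2O = 5.5 × 0.075 L/cmH2O = 0.4125 s.
Exhaled fraction f = 1 − e^(−t/τ) → t = −τ·ln(1 − f) = −0.4125·ln(0.14) = 0.811 s.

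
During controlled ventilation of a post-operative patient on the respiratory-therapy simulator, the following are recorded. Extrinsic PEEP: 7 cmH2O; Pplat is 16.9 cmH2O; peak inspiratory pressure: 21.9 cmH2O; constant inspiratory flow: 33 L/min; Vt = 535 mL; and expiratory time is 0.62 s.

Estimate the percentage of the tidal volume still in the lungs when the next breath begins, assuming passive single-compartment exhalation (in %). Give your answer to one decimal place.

Flow: 33 L/min ÷ 60 = 0.55 L/s.
R = (PIP − Pplat)/V̇ = (21.9 − 16.9) / 0.55 = 5.0/0.55 = 9.091 cmH2O·s/L.
C = Vt/(Pplat − PEEP) = 535.0 / (16.9 − 7) = 535.0/9.9 = 54.04 mL/cmH2O.
τ = R × C = 9.091 × 0.05404 L/cmH2O = 0.4913 s.
Fraction remaining at end-expiration = e^(−Te/τ) = e^(−0.62/0.4913) = 0.2831 → 28.31%.

28.3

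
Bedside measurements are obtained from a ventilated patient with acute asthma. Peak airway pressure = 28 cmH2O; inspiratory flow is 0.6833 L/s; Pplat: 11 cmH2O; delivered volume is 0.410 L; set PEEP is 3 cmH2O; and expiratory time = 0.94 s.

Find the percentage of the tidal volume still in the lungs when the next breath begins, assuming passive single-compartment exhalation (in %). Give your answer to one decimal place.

47.8

R = (PIP − Pplat)/V̇ = (28 − 11) / 0.6833 = 17.0/0.6833 = 24.879 cmH2O·s/L.
C = Vt/(Pplat − PEEP) = 410.0 / (11 − 3) = 410.0/8.0 = 51.25 mL/cmH2O.
τ = R × C = 24.879 × 0.05125 L/cmH2O = 1.275 s.
Fraction remaining at end-expiration = e^(−Te/τ) = e^(−0.94/1.275) = 0.4784 → 47.84%.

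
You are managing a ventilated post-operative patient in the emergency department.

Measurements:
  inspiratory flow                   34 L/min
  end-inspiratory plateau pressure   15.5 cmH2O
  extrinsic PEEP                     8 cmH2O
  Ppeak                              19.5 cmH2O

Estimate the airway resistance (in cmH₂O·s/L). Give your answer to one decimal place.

7.1

Flow: 34 L/min ÷ 60 = 0.5667 L/s.
Raw = (PIP − Pplat) / flow = (19.5 − 15.5) / 0.5667 = 4.0 / 0.5667 = 7.058 cmH2O·s/L.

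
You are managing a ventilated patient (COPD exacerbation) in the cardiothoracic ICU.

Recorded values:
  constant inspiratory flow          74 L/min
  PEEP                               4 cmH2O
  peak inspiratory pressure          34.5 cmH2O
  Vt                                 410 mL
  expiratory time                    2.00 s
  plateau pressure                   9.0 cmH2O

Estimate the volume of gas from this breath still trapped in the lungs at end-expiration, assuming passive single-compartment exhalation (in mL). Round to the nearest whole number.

126

Flow: 74 L/min ÷ 60 = 1.2333 L/s.
R = (PIP − Pplat)/V̇ = (34.5 − 9.0) / 1.2333 = 25.5/1.2333 = 20.676 cmH2O·s/L.
C = Vt/(Pplat − PEEP) = 410.0 / (9.0 − 4) = 410.0/5.0 = 82.0 mL/cmH2O.
τ = R × C = 20.676 × 0.082 L/cmH2O = 1.695 s.
Fraction remaining = e^(−Te/τ) = e^(−2.00/1.695) = 0.3073.
Trapped volume = 410.0 × 0.3073 = 125.99 mL.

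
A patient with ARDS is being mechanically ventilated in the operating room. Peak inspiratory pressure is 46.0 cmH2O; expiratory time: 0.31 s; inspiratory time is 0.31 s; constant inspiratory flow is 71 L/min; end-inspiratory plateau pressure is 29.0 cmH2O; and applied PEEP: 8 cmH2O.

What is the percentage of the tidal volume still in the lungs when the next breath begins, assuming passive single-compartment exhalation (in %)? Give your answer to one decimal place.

29.1

Flow: 71 L/min ÷ 60 = 1.1833 L/s.
Vt = flow × Ti = 1.1833 L/s × 0.31 s × 1000 mL/L = 366.82 mL.
R = (PIP − Pplat)/V̇ = (46.0 − 29.0) / 1.1833 = 17.0/1.1833 = 14.367 cmH2O·s/L.
C = Vt/(Pplat − PEEP) = 366.82 / (29.0 − 8) = 366.82/21.0 = 17.468 mL/cmH2O.
τ = R × C = 14.367 × 0.01747 L/cmH2O = 0.251 s.
Fraction remaining at end-expiration = e^(−Te/τ) = e^(−0.31/0.251) = 0.2908 → 29.08%.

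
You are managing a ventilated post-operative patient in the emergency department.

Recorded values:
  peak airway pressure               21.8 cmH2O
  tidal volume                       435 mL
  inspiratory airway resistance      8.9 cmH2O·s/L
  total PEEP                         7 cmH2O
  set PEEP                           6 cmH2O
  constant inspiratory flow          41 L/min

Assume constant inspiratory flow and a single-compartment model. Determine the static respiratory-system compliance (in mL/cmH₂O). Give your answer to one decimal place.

49.9

Flow: 41 L/min ÷ 60 = 0.6833 L/s.
Total PEEP = 7 cmH2O (set 6 + intrinsic 1); this is the baseline alveolar pressure.
Equation of motion (constant flow): PIP = Vt/C + R·V̇ + PEEP.
Vt/C = PIP − R·V̇ − PEEP = 21.8 − 8.9×0.6833 − 7 = 21.8 − 6.081 − 7 = 8.719 cmH2O.
C = Vt / 8.719 = 435 / 8.719 = 49.891 mL/cmH2O.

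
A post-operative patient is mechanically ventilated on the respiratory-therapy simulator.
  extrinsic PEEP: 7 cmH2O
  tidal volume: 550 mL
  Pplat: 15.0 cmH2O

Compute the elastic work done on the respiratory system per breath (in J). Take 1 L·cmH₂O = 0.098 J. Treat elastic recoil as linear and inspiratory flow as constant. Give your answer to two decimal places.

0.22

Elastic work ≈ ½ × (Pplat − PEEP) × Vt = 0.5 × (15.0 − 7) × 0.550 L = 0.5 × 8.0 × 0.550 = 2.2 L·cmH2O.
× 0.098 J/(L·cmH2O) → 0.2156 J.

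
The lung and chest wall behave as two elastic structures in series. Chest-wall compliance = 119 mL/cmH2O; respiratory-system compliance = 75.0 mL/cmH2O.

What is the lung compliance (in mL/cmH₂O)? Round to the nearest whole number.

203

1/CL = 1/Crs − 1/Ccw.
1/CL = 1/75.0 − 1/119 = 0.00493.
CL = 202.84 mL/cmH2O.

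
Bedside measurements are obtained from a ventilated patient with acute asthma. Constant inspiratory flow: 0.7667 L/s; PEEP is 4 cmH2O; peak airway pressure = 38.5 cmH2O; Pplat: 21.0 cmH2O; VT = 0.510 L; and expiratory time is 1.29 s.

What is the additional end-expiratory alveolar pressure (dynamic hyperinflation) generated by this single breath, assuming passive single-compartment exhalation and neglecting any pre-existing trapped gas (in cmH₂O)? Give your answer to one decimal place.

R = (PIP − Pplat)/V̇ = (38.5 − 21.0) / 0.7667 = 17.5/0.7667 = 22.825 cmH2O·s/L.
C = Vt/(Pplat − PEEP) = 510.0 / (21.0 − 4) = 510.0/17.0 = 30.0 mL/cmH2O.
τ = R × C = 22.825 × 0.03 L/cmH2O = 0.6848 s.
Fraction remaining = e^(−Te/τ) = e^(−1.29/0.6848) = 0.152; trapped volume = 510.0 × 0.152 = 77.52 mL.
Additional alveolar pressure from trapping ≈ V_trapped / C = 77.52 / 30.0 = 2.584 cmH2O.

2.6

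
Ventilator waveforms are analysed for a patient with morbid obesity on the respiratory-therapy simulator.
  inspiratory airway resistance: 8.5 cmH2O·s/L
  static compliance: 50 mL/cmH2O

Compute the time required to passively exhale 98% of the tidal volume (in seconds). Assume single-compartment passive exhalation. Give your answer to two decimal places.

τ = R × C = 8.5 × 50 mL/cmH2O = 8.5 × 0.050 L/cmH2O = 0.425 s.
Exhaled fraction f = 1 − e^(−t/τ) → t = −τ·ln(1 − f) = −0.425·ln(0.02) = 1.663 s.

1.66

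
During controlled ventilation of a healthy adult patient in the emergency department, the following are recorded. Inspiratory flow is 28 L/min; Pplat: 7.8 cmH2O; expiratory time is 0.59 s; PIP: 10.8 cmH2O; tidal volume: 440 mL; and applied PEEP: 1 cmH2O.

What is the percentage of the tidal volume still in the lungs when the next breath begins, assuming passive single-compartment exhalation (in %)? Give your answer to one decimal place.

Flow: 28 L/min ÷ 60 = 0.4667 L/s.
R = (PIP − Pplat)/V̇ = (10.8 − 7.8) / 0.4667 = 3.0/0.4667 = 6.428 cmH2O·s/L.
C = Vt/(Pplat − PEEP) = 440.0 / (7.8 − 1) = 440.0/6.8 = 64.706 mL/cmH2O.
τ = R × C = 6.428 × 0.06471 L/cmH2O = 0.416 s.
Fraction remaining at end-expiration = e^(−Te/τ) = e^(−0.59/0.416) = 0.2421 → 24.21%.

24.2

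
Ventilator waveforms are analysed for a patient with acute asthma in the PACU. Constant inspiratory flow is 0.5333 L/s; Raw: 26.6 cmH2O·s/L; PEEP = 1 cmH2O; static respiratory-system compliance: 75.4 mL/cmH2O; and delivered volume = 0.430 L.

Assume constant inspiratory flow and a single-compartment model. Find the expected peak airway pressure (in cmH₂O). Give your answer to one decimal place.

20.9

Equation of motion (constant flow): PIP = Vt/C + R·V̇ + PEEP.
PIP = 430/75.4 + 26.6×0.5333 + 1 = 5.703 + 14.186 + 1 = 20.889 cmH2O.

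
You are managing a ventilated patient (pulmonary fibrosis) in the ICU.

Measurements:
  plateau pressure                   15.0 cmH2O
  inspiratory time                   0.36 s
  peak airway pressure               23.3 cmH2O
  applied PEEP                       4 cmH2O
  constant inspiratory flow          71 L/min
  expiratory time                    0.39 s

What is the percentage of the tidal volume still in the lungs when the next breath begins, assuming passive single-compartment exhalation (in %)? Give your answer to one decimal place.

Flow: 71 L/min ÷ 60 = 1.1833 L/s.
Vt = flow × Ti = 1.1833 L/s × 0.36 s × 1000 mL/L = 425.99 mL.
R = (PIP − Pplat)/V̇ = (23.3 − 15.0) / 1.1833 = 8.3/1.1833 = 7.014 cmH2O·s/L.
C = Vt/(Pplat − PEEP) = 425.99 / (15.0 − 4) = 425.99/11.0 = 38.726 mL/cmH2O.
τ = R × C = 7.014 × 0.03873 L/cmH2O = 0.2717 s.
Fraction remaining at end-expiration = e^(−Te/τ) = e^(−0.39/0.2717) = 0.238 → 23.8%.

23.8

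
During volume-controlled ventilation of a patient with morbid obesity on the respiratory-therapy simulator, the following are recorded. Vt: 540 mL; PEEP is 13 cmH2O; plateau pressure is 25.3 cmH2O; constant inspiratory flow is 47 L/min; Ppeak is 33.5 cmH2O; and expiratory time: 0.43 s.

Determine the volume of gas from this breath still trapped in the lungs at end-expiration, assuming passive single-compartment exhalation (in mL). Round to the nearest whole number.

Flow: 47 L/min ÷ 60 = 0.7833 L/s.
R = (PIP − Pplat)/V̇ = (33.5 − 25.3) / 0.7833 = 8.2/0.7833 = 10.469 cmH2O·s/L.
C = Vt/(Pplat − PEEP) = 540.0 / (25.3 − 13) = 540.0/12.3 = 43.902 mL/cmH2O.
τ = R × C = 10.469 × 0.0439 L/cmH2O = 0.4596 s.
Fraction remaining = e^(−Te/τ) = e^(−0.43/0.4596) = 0.3924.
Trapped volume = 540.0 × 0.3924 = 211.9 mL.

212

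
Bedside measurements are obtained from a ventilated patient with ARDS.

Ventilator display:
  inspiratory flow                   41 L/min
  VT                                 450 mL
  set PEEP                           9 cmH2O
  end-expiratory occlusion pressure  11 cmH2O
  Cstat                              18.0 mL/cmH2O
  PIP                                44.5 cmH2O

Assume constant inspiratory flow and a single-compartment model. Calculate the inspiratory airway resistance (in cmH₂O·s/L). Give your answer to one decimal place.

Flow: 41 L/min ÷ 60 = 0.6833 L/s.
Total PEEP = 11 cmH2O (set 9 + intrinsic 2); this is the baseline alveolar pressure.
Equation of motion (constant flow): PIP = Vt/C + R·V̇ + PEEP.
R·V̇ = PIP − Vt/C − PEEP = 44.5 − 450/18.0 − 11 = 44.5 − 25.0 − 11 = 8.5 cmH2O.
R = 8.5 / 0.6833 = 12.44 cmH2O·s/L.

12.4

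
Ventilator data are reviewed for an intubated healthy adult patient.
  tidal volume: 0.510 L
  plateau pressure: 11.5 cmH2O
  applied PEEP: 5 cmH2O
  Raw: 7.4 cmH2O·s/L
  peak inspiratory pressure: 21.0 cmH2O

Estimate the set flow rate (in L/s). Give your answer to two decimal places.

flow = (PIP − Pplat) / Raw = 9.5 / 7.4 = 1.284 L/s.

1.28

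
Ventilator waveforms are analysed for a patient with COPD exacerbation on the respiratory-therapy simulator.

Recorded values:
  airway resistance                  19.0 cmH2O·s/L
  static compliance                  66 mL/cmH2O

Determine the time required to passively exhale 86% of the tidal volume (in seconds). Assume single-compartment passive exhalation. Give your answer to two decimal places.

2.47

τ = R × C = 19.0 × 66 mL/cmH2O = 19.0 × 0.066 L/cmH2O = 1.254 s.
Exhaled fraction f = 1 − e^(−t/τ) → t = −τ·ln(1 − f) = −1.254·ln(0.14) = 2.466 s.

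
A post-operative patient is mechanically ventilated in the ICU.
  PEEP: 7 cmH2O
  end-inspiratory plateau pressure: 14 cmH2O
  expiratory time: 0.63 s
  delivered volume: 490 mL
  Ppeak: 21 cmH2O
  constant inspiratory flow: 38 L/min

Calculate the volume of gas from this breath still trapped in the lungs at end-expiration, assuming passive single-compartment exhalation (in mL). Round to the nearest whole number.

Flow: 38 L/min ÷ 60 = 0.6333 L/s.
R = (PIP − Pplat)/V̇ = (21 − 14) / 0.6333 = 7.0/0.6333 = 11.053 cmH2O·s/L.
C = Vt/(Pplat − PEEP) = 490.0 / (14 − 7) = 490.0/7.0 = 70.0 mL/cmH2O.
τ = R × C = 11.053 × 0.07 L/cmH2O = 0.7737 s.
Fraction remaining = e^(−Te/τ) = e^(−0.63/0.7737) = 0.443.
Trapped volume = 490.0 × 0.443 = 217.07 mL.

217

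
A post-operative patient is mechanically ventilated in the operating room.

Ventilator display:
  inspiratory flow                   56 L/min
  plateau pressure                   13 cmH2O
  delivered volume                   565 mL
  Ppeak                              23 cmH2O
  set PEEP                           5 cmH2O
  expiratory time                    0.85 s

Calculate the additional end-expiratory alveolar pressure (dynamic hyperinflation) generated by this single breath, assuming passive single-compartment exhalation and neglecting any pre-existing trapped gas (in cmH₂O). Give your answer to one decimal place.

2.6

Flow: 56 L/min ÷ 60 = 0.9333 L/s.
R = (PIP − Pplat)/V̇ = (23 − 13) / 0.9333 = 10.0/0.9333 = 10.715 cmH2O·s/L.
C = Vt/(Pplat − PEEP) = 565.0 / (13 − 5) = 565.0/8.0 = 70.625 mL/cmH2O.
τ = R × C = 10.715 × 0.07063 L/cmH2O = 0.7568 s.
Fraction remaining = e^(−Te/τ) = e^(−0.85/0.7568) = 0.3253; trapped volume = 565.0 × 0.3253 = 183.79 mL.
Additional alveolar pressure from trapping ≈ V_trapped / C = 183.79 / 70.625 = 2.602 cmH2O.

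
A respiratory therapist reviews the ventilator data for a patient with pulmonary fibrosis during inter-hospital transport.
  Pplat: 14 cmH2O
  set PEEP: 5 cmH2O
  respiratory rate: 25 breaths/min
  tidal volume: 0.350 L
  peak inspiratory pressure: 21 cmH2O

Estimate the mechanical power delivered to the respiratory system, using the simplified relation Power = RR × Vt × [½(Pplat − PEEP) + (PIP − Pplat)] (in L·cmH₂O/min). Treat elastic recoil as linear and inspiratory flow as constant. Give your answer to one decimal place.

Per-breath work = Vt × [½(Pplat−PEEP) + (PIP−Pplat)] = 0.350 × [0.5×9.0 + 7.0] = 0.350 × 11.5 = 4.025 L·cmH2O.
Power = 25 × 4.025 = 100.63 L·cmH2O/min.

100.6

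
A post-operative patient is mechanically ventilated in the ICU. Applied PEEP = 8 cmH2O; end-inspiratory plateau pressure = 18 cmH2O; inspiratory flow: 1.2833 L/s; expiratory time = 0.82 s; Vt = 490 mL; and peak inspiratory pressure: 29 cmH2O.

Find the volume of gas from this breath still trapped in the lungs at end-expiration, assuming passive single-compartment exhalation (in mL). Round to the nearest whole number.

70

R = (PIP − Pplat)/V̇ = (29 − 18) / 1.2833 = 11.0/1.2833 = 8.572 cmH2O·s/L.
C = Vt/(Pplat − PEEP) = 490.0 / (18 − 8) = 490.0/10.0 = 49.0 mL/cmH2O.
τ = R × C = 8.572 × 0.049 L/cmH2O = 0.42 s.
Fraction remaining = e^(−Te/τ) = e^(−0.82/0.42) = 0.1419.
Trapped volume = 490.0 × 0.1419 = 69.531 mL.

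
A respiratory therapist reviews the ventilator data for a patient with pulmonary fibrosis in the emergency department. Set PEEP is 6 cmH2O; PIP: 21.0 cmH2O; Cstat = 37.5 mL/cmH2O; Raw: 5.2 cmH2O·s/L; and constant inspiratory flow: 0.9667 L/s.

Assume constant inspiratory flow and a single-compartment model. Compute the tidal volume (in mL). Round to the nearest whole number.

374

Equation of motion (constant flow): PIP = Vt/C + R·V̇ + PEEP.
Vt/C = PIP − R·V̇ − PEEP = 21.0 − 5.027 − 6 = 9.973 cmH2O.
Vt = C × 9.973 = 37.5 × 9.973 = 373.99 mL.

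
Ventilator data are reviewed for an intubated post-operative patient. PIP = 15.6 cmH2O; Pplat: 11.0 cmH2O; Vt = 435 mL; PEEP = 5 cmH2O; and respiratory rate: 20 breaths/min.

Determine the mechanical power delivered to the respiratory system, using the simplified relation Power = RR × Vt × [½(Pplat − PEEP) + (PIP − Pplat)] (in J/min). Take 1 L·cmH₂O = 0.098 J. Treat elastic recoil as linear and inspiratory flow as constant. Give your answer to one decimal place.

Per-breath work = Vt × [½(Pplat−PEEP) + (PIP−Pplat)] = 0.435 × [0.5×6.0 + 4.6] = 0.435 × 7.6 = 3.306 L·cmH2O.
Power = 20 × 3.306 = 66.12 L·cmH2O/min.
× 0.098 J/(L·cmH2O) → 6.48 J/min.

6.5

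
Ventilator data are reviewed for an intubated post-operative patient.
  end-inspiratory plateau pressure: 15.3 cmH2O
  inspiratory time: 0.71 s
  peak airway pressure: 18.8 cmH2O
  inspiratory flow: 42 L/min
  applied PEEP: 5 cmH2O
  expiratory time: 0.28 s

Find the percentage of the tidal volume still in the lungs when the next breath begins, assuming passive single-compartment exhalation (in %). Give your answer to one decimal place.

31.3

Flow: 42 L/min ÷ 60 = 0.7 L/s.
Vt = flow × Ti = 0.7 L/s × 0.71 s × 1000 mL/L = 497.0 mL.
R = (PIP − Pplat)/V̇ = (18.8 − 15.3) / 0.7 = 3.5/0.7 = 5.0 cmH2O·s/L.
C = Vt/(Pplat − PEEP) = 497.0 / (15.3 − 5) = 497.0/10.3 = 48.252 mL/cmH2O.
τ = R × C = 5.0 × 0.04825 L/cmH2O = 0.2413 s.
Fraction remaining at end-expiration = e^(−Te/τ) = e^(−0.28/0.2413) = 0.3134 → 31.34%.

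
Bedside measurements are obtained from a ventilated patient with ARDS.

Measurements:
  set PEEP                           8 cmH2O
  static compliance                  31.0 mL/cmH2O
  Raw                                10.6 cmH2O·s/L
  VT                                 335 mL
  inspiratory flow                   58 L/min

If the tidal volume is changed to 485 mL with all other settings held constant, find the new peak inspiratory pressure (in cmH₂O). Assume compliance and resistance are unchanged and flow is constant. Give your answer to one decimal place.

33.9

Flow: 58 L/min ÷ 60 = 0.9667 L/s.
PIP = Vt/C + R·V̇ + PEEP (constant-flow equation of motion).
Only the elastic term changes: ΔPIP = ΔVt / C = (485 − 335) / 31.0 = 4.839 cmH2O.
Original PIP = 335/31.0 + 10.6×0.9667 + 8 = 29.053 cmH2O; new PIP = 29.053 + (4.839) = 33.892 cmH2O.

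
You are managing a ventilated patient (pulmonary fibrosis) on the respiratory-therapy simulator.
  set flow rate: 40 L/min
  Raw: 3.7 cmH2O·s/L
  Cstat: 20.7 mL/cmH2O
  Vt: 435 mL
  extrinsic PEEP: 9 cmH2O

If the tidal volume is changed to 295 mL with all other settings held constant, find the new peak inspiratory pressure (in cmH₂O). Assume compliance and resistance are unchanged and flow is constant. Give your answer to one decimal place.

Flow: 40 L/min ÷ 60 = 0.6667 L/s.
PIP = Vt/C + R·V̇ + PEEP (constant-flow equation of motion).
Only the elastic term changes: ΔPIP = ΔVt / C = (295 − 435) / 20.7 = -6.763 cmH2O.
Original PIP = 435/20.7 + 3.7×0.6667 + 9 = 32.481 cmH2O; new PIP = 32.481 + (-6.763) = 25.718 cmH2O.

25.7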